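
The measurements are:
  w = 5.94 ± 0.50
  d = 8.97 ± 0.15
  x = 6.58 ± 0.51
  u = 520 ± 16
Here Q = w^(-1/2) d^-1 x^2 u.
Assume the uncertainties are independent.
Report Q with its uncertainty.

Products/powers → add relative errors in quadrature, weighted by exponent:
  (−½·δw/w)² = (-0.5×0.0842)² = 0.00177;  (-1·δd/d)² = (-1×0.0167)² = 0.000280;  (2·δx/x)² = (2×0.0775)² = 0.0240;  (1·δu/u)² = (1×0.0308)² = 0.000947
δQ/Q = √(0.0270) = 0.164
Q = 1030, so δQ = 0.164 × 1030 = 169.

1030 ± 169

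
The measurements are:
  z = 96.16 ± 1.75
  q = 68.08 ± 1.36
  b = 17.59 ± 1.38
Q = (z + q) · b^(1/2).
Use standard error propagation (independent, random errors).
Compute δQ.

Let u = z + q = 164.2. δu = √(δz² + δq²) = √(3.06 + 1.85) = 2.22, so δu/u = 0.0135.
Q is then a monomial in u, b:
δQ/Q = √((δu/u)² + (½·δb/b)²) = √(0.000182 + 0.00154) = 0.0415
Q = 688.8, so δQ = 0.0415 × 688.8 = 28.6.

28.6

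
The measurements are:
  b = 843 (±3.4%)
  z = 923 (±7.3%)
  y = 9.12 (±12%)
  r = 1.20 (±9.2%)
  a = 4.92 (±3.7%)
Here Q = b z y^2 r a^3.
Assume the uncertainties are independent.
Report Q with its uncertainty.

Relative error in a monomial: (δQ/Q)² = Σ (nᵢ · δxᵢ/xᵢ)².
  (1·δb/b)² = (1×0.0340)² = 0.00116;  (1·δz/z)² = (1×0.0730)² = 0.00533;  (2·δy/y)² = (2×0.120)² = 0.0576;  (1·δr/r)² = (1×0.0920)² = 0.00846;  (3·δa/a)² = (3×0.0370)² = 0.0123
δQ/Q = √(0.0849) = 0.291
Q = 9.25e+09, so δQ = 0.291 × 9.25e+09 = 2.69e+09.

(9.25 ± 2.69) × 10^9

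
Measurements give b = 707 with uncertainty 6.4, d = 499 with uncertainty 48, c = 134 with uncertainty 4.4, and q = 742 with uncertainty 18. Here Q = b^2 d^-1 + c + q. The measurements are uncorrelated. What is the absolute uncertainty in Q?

Let p = b^2·d^-1 = 1000. δp/p = √((2·δb/b)² + (-1·δd/d)²) = √(0.000328 + 0.00925) = 0.0979, so δp = 98.0.
Q = p + c + q: δQ = √(δp² + δc² + δq²) = √(9610 + 19.4 + 324) = 99.8

99.8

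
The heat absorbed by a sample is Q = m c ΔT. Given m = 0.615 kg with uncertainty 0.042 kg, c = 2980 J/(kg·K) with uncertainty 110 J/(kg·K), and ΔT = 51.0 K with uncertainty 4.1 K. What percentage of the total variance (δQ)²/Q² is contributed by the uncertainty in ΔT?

51.7%

(δQ/Q)² = (1·δm/m)² + (1·δc/c)² + (1·δΔT/ΔT)²
  m term: (1×0.0683)² = 0.00466
  c term: (1×0.0369)² = 0.00136
  ΔT term: (1×0.0804)² = 0.00646
Total = 0.0125. Share from ΔT = 0.00646/0.0125 = 0.517.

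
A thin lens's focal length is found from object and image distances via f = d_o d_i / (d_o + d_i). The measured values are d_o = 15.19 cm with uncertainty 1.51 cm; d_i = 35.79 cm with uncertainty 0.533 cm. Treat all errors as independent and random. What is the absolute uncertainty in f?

0.746 cm

∂f/∂d_o = (d_i/(d_o+d_i))² = 0.493;  ∂f/∂d_i = (d_o/(d_o+d_i))² = 0.0888
δf = √((∂f/∂d_o · δd_o)² + (∂f/∂d_i · δd_i)²) = √(0.554 + 0.00224) = 0.746 cm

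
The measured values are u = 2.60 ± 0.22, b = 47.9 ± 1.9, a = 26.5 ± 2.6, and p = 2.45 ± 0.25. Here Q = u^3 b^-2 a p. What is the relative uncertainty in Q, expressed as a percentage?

Relative error in a monomial: (δQ/Q)² = Σ (nᵢ · δxᵢ/xᵢ)².
  (3·δu/u)² = (3×0.0846)² = 0.0644;  (-2·δb/b)² = (-2×0.0397)² = 0.00629;  (1·δa/a)² = (1×0.0981)² = 0.00963;  (1·δp/p)² = (1×0.102)² = 0.0104
δQ/Q = √(0.0908) = 0.301

30.1%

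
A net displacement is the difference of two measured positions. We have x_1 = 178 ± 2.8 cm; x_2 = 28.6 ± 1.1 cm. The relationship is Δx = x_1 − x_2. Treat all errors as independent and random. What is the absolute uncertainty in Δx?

3.01 cm

Sums and differences: (δΔx)² = Σ (cᵢ δxᵢ)².
  (δx_1)² = 7.84;  (δx_2)² = 1.21
δΔx = √(9.05) = 3.01 cm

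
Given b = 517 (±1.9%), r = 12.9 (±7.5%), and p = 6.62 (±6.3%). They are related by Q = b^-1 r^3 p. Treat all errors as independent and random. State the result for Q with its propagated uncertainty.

27.5 ± 6.44

For a monomial Q ∝ b^-1, r^3, p, fractional errors add in quadrature:
  (-1·δb/b)² = (-1×0.0190)² = 0.000361;  (3·δr/r)² = (3×0.0750)² = 0.0506;  (1·δp/p)² = (1×0.0630)² = 0.00397
δQ/Q = √(0.0550) = 0.234
Q = 27.5, so δQ = 0.234 × 27.5 = 6.44.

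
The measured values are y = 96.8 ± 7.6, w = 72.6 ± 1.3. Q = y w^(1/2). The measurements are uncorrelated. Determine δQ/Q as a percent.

7.90%

Q is a product of powers, so relative uncertainties combine in quadrature:
  (1·δy/y)² = (1×0.0785)² = 0.00616;  (½·δw/w)² = (0.5×0.0179)² = 8.02e-05
δQ/Q = √(0.00624) = 0.0790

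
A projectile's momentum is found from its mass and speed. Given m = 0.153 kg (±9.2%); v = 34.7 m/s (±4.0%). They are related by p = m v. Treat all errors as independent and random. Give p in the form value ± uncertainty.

5.31 ± 0.533 kg·m/s

p is a product of powers, so relative uncertainties combine in quadrature:
  (1·δm/m)² = (1×0.0920)² = 0.00846;  (1·δv/v)² = (1×0.0400)² = 0.00160
δp/p = √(0.0101) = 0.100
p = 5.31 kg·m/s, so δp = 0.100 × 5.31 = 0.533 kg·m/s.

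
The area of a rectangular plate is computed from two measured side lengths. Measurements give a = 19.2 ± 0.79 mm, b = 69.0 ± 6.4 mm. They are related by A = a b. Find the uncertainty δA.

134 mm^2

Since A is a product/quotient, work with relative uncertainties:
  (1·δa/a)² = (1×0.0411)² = 0.00169;  (1·δb/b)² = (1×0.0928)² = 0.00860
δA/A = √(0.0103) = 0.101
A = 1320 mm^2, so δA = 0.101 × 1320 = 134 mm^2.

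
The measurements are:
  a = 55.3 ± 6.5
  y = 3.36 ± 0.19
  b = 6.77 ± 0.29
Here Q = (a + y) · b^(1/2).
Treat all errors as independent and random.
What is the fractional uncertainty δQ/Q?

0.113

Let u = a + y = 58.7. δu = √(δa² + δy²) = √(42.2 + 0.0361) = 6.50, so δu/u = 0.111.
Q is then a monomial in u, b:
δQ/Q = √((δu/u)² + (½·δb/b)²) = √(0.0123 + 0.000459) = 0.113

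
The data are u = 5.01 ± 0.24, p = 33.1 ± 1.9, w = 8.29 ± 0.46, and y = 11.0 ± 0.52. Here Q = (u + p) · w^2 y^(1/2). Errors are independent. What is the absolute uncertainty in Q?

1080

Let h = u + p = 38.1. δh = √(δu² + δp²) = √(0.0576 + 3.61) = 1.92, so δh/h = 0.0503.
Q is then a monomial in h, w, y:
δQ/Q = √((δh/h)² + (2·δw/w)² + (½·δy/y)²) = √(0.00253 + 0.0123 + 0.000559) = 0.124
Q = 8690, so δQ = 0.124 × 8690 = 1080.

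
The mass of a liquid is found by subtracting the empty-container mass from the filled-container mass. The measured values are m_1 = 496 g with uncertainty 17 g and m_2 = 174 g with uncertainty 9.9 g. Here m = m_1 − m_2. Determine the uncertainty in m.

19.7 g

m is a linear combination, so absolute uncertainties add in quadrature:
  (δm_1)² = 289;  (δm_2)² = 98.0
δm = √(387) = 19.7 g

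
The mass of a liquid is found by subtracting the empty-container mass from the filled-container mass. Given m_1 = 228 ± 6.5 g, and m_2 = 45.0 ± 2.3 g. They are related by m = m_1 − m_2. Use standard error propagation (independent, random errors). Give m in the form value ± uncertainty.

183 ± 6.89 g

Each term contributes (cᵢ δxᵢ)² to (δm)²:
  (δm_1)² = 42.2;  (δm_2)² = 5.29
δm = √(47.5) = 6.89 g
m = 183 g.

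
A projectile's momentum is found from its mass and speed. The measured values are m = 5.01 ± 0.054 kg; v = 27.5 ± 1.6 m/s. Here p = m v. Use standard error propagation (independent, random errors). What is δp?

8.15 kg·m/s

Relative error in a monomial: (δp/p)² = Σ (nᵢ · δxᵢ/xᵢ)².
  (1·δm/m)² = (1×0.0108)² = 0.000116;  (1·δv/v)² = (1×0.0582)² = 0.00339
δp/p = √(0.00350) = 0.0592
p = 138 kg·m/s, so δp = 0.0592 × 138 = 8.15 kg·m/s.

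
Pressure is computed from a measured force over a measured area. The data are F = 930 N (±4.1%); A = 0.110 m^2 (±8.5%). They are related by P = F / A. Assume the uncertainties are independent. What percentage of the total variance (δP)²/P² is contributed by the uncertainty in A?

(δP/P)² = (1·δF/F)² + (-1·δA/A)²
  F term: (1×0.0410)² = 0.00168
  A term: (-1×0.0850)² = 0.00723
Total = 0.00891. Share from A = 0.00723/0.00891 = 0.811.

81.1%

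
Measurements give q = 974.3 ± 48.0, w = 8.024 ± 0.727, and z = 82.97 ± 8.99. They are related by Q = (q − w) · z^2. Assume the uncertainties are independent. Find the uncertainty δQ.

1.48e+06

Let u = q − w = 966.3. δu = √(δq² + δw²) = √(2300 + 0.529) = 48.0, so δu/u = 0.0497.
Q is then a monomial in u, z:
δQ/Q = √((δu/u)² + (2·δz/z)²) = √(0.00247 + 0.0470) = 0.222
Q = 6.652e+06, so δQ = 0.222 × 6.652e+06 = 1.48e+06.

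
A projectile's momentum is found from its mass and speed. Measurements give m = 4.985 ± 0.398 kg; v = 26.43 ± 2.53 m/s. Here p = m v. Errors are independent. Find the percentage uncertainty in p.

Products/powers → add relative errors in quadrature, weighted by exponent:
  (1·δm/m)² = (1×0.0798)² = 0.00637;  (1·δv/v)² = (1×0.0957)² = 0.00916
δp/p = √(0.0155) = 0.125

12.5%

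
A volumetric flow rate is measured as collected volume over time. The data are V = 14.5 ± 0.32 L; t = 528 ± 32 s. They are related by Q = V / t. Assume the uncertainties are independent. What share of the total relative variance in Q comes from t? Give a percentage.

88.3%

(δQ/Q)² = (1·δV/V)² + (-1·δt/t)²
  V term: (1×0.0221)² = 0.000487
  t term: (-1×0.0606)² = 0.00367
Total = 0.00416. Share from t = 0.00367/0.00416 = 0.883.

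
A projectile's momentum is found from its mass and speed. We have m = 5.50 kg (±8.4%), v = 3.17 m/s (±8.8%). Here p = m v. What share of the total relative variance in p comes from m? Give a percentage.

(δp/p)² = (1·δm/m)² + (1·δv/v)²
  m term: (1×0.0840)² = 0.00706
  v term: (1×0.0880)² = 0.00774
Total = 0.0148. Share from m = 0.00706/0.0148 = 0.477.

47.7%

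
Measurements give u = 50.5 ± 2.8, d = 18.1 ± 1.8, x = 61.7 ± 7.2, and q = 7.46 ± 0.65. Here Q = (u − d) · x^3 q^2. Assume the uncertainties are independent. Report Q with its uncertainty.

(4.24 ± 1.71) × 10^8

Let w = u − d = 32.4. δw = √(δu² + δd²) = √(7.84 + 3.24) = 3.33, so δw/w = 0.103.
Q is then a monomial in w, x, q:
δQ/Q = √((δw/w)² + (3·δx/x)² + (2·δq/q)²) = √(0.0106 + 0.123 + 0.0304) = 0.404
Q = 4.24e+08, so δQ = 0.404 × 4.24e+08 = 1.71e+08.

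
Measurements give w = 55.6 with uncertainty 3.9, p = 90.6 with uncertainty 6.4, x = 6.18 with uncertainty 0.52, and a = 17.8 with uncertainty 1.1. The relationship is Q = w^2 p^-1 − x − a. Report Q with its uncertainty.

Let h = w^2·p^-1 = 34.1. δh/h = √((2·δw/w)² + (-1·δp/p)²) = √(0.0197 + 0.00499) = 0.157, so δh = 5.36.
Q = h − x − a: δQ = √(δh² + δx² + δa²) = √(28.7 + 0.270 + 1.21) = 5.50
Q = 10.1.

10.1 ± 5.50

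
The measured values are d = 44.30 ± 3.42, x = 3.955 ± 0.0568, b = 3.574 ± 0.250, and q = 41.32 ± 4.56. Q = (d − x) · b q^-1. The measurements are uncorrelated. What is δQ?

0.544

Let u = d − x = 40.34. δu = √(δd² + δx²) = √(11.7 + 0.00323) = 3.42, so δu/u = 0.0848.
Q is then a monomial in u, b, q:
δQ/Q = √((δu/u)² + (1·δb/b)² + (-1·δq/q)²) = √(0.00719 + 0.00489 + 0.0122) = 0.156
Q = 3.490, so δQ = 0.156 × 3.490 = 0.544.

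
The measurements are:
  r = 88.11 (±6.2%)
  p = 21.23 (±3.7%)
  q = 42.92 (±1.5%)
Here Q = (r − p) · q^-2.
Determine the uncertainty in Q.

0.00319

Let u = r − p = 66.88. δu = √(δr² + δp²) = √(29.8 + 0.617) = 5.52, so δu/u = 0.0825.
Q is then a monomial in u, q:
δQ/Q = √((δu/u)² + (-2·δq/q)²) = √(0.00681 + 0.000900) = 0.0878
Q = 0.03631, so δQ = 0.0878 × 0.03631 = 0.00319.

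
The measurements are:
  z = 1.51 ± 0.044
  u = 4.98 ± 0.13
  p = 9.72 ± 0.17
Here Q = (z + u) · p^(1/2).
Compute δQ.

Let w = z + u = 6.49. δw = √(δz² + δu²) = √(0.00194 + 0.0169) = 0.137, so δw/w = 0.0211.
Q is then a monomial in w, p:
δQ/Q = √((δw/w)² + (½·δp/p)²) = √(0.000447 + 7.65e-05) = 0.0229
Q = 20.2, so δQ = 0.0229 × 20.2 = 0.463.

0.463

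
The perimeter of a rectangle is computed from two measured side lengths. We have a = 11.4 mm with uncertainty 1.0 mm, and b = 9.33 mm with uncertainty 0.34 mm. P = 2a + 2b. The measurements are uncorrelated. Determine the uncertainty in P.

Each term contributes (cᵢ δxᵢ)² to (δP)²:
  (2·δa)² = 4.00;  (2·δb)² = 0.462
δP = √(4.46) = 2.11 mm

2.11 mm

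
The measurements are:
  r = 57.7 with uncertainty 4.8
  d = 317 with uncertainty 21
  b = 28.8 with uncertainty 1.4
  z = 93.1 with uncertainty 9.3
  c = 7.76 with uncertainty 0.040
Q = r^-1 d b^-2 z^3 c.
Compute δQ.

Each factor contributes (exponent × relative error)² to (δQ/Q)²:
  (-1·δr/r)² = (-1×0.0832)² = 0.00692;  (1·δd/d)² = (1×0.0662)² = 0.00439;  (-2·δb/b)² = (-2×0.0486)² = 0.00945;  (3·δz/z)² = (3×0.0999)² = 0.0898;  (1·δc/c)² = (1×0.00515)² = 2.66e-05
δQ/Q = √(0.111) = 0.333
Q = 41500, so δQ = 0.333 × 41500 = 13800.

13800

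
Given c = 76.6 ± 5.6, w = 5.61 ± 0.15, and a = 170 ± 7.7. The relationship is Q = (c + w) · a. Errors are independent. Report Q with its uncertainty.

14000 ± 1140

Let u = c + w = 82.2. δu = √(δc² + δw²) = √(31.4 + 0.0225) = 5.60, so δu/u = 0.0681.
Q is then a monomial in u, a:
δQ/Q = √((δu/u)² + (1·δa/a)²) = √(0.00464 + 0.00205) = 0.0818
Q = 14000, so δQ = 0.0818 × 14000 = 1140.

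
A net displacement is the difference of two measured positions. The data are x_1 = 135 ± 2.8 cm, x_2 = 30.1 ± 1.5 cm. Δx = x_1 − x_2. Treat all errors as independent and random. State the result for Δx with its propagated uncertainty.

Each term contributes (cᵢ δxᵢ)² to (δΔx)²:
  (δx_1)² = 7.84;  (δx_2)² = 2.25
δΔx = √(10.1) = 3.18 cm
Δx = 105 cm.

105 ± 3.18 cm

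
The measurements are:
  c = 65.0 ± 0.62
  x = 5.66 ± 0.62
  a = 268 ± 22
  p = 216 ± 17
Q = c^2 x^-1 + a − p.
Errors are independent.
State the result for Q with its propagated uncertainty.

Let w = c^2·x^-1 = 746. δw/w = √((2·δc/c)² + (-1·δx/x)²) = √(0.000364 + 0.0120) = 0.111, so δw = 83.0.
Q = w + a − p: δQ = √(δw² + δa² + δp²) = √(6890 + 484 + 289) = 87.5
Q = 798.

798 ± 87.5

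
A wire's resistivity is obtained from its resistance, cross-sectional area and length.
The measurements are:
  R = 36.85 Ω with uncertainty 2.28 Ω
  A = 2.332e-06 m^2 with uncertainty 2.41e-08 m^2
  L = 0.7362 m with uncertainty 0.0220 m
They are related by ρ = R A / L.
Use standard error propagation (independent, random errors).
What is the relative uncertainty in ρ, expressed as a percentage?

6.95%

Since ρ is a product/quotient, work with relative uncertainties:
  (1·δR/R)² = (1×0.0619)² = 0.00383;  (1·δA/A)² = (1×0.0103)² = 0.000107;  (-1·δL/L)² = (-1×0.0299)² = 0.000893
δρ/ρ = √(0.00483) = 0.0695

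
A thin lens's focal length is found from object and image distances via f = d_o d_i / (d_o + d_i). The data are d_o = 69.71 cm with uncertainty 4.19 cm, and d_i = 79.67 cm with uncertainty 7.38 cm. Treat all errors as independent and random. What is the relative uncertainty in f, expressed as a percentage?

∂f/∂d_o = (d_i/(d_o+d_i))² = 0.284;  ∂f/∂d_i = (d_o/(d_o+d_i))² = 0.218
δf = √((∂f/∂d_o · δd_o)² + (∂f/∂d_i · δd_i)²) = √(1.42 + 2.58) = 2.00 cm
f = 37.18 cm, so δf/f = 2.00/37.18 = 0.0538.

5.38%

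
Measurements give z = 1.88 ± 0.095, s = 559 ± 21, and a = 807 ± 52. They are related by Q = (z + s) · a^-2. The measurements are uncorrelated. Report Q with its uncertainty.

Let u = z + s = 561. δu = √(δz² + δs²) = √(0.00903 + 441) = 21.0, so δu/u = 0.0374.
Q is then a monomial in u, a:
δQ/Q = √((δu/u)² + (-2·δa/a)²) = √(0.00140 + 0.0166) = 0.134
Q = 0.000861, so δQ = 0.134 × 0.000861 = 0.000116.

0.000861 ± 0.000116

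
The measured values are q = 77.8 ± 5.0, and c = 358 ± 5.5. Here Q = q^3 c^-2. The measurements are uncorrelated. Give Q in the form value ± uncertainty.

3.67 ± 0.717

Q is a product of powers, so relative uncertainties combine in quadrature:
  (3·δq/q)² = (3×0.0643)² = 0.0372;  (-2·δc/c)² = (-2×0.0154)² = 0.000944
δQ/Q = √(0.0381) = 0.195
Q = 3.67, so δQ = 0.195 × 3.67 = 0.717.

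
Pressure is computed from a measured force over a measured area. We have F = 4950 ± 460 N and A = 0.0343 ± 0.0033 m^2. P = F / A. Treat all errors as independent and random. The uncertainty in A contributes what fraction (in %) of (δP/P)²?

(δP/P)² = (1·δF/F)² + (-1·δA/A)²
  F term: (1×0.0929)² = 0.00864
  A term: (-1×0.0962)² = 0.00926
Total = 0.0179. Share from A = 0.00926/0.0179 = 0.517.

51.7%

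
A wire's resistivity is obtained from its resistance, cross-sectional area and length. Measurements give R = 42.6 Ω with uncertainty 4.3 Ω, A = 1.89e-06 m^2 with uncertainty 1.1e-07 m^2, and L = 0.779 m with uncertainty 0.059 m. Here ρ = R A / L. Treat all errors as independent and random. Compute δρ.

For a monomial ρ ∝ R, A, L^-1, fractional errors add in quadrature:
  (1·δR/R)² = (1×0.101)² = 0.0102;  (1·δA/A)² = (1×0.0582)² = 0.00339;  (-1·δL/L)² = (-1×0.0757)² = 0.00574
δρ/ρ = √(0.0193) = 0.139
ρ = 0.000103 Ω·m, so δρ = 0.139 × 0.000103 = 1.44e-05 Ω·m.

1.44e-05 Ω·m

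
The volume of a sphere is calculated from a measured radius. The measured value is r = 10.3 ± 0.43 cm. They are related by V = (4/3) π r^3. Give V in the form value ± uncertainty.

V ∝ r^3, so δV/V = |3| · δr/r = 3 × 0.0417 = 0.125.
V = 4580 cm^3, so δV = 0.125 × 4580 = 573 cm^3.

4580 ± 573 cm^3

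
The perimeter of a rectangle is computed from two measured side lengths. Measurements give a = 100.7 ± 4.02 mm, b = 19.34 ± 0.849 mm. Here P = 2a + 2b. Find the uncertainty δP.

8.22 mm

Sums and differences: (δP)² = Σ (cᵢ δxᵢ)².
  (2·δa)² = 64.6;  (2·δb)² = 2.88
δP = √(67.5) = 8.22 mm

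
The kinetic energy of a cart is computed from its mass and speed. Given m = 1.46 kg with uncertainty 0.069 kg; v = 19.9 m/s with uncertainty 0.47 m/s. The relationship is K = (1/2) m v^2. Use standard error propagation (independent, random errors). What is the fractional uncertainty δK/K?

Since K is a product/quotient, work with relative uncertainties:
  (1·δm/m)² = (1×0.0473)² = 0.00223;  (2·δv/v)² = (2×0.0236)² = 0.00223
δK/K = √(0.00446) = 0.0668

0.0668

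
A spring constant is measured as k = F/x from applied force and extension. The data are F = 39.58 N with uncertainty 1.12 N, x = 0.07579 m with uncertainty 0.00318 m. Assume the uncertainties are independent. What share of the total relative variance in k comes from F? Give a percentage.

(δk/k)² = (1·δF/F)² + (-1·δx/x)²
  F term: (1×0.0283)² = 0.000801
  x term: (-1×0.0420)² = 0.00176
Total = 0.00256. Share from F = 0.000801/0.00256 = 0.313.

31.3%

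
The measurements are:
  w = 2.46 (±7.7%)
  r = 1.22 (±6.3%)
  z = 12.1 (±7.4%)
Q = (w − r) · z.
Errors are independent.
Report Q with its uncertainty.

15.0 ± 2.71

Let u = w − r = 1.24. δu = √(δw² + δr²) = √(0.0359 + 0.00591) = 0.204, so δu/u = 0.165.
Q is then a monomial in u, z:
δQ/Q = √((δu/u)² + (1·δz/z)²) = √(0.0272 + 0.00548) = 0.181
Q = 15.0, so δQ = 0.181 × 15.0 = 2.71.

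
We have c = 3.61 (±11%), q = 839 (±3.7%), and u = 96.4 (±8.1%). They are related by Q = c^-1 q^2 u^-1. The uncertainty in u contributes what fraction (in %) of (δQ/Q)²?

(δQ/Q)² = (-1·δc/c)² + (2·δq/q)² + (-1·δu/u)²
  c term: (-1×0.110)² = 0.0121
  q term: (2×0.0370)² = 0.00548
  u term: (-1×0.0810)² = 0.00656
Total = 0.0241. Share from u = 0.00656/0.0241 = 0.272.

27.2%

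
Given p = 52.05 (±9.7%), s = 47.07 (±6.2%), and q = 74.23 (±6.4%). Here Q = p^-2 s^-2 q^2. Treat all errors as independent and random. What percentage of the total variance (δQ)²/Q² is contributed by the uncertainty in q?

23.6%

(δQ/Q)² = (-2·δp/p)² + (-2·δs/s)² + (2·δq/q)²
  p term: (-2×0.0970)² = 0.0376
  s term: (-2×0.0620)² = 0.0154
  q term: (2×0.0640)² = 0.0164
Total = 0.0694. Share from q = 0.0164/0.0694 = 0.236.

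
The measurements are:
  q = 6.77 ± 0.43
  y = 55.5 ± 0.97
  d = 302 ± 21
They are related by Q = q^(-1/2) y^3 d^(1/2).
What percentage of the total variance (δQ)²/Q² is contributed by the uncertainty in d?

(δQ/Q)² = (−½·δq/q)² + (3·δy/y)² + (½·δd/d)²
  q term: (-0.5×0.0635)² = 0.00101
  y term: (3×0.0175)² = 0.00275
  d term: (0.5×0.0695)² = 0.00121
Total = 0.00497. Share from d = 0.00121/0.00497 = 0.243.

24.3%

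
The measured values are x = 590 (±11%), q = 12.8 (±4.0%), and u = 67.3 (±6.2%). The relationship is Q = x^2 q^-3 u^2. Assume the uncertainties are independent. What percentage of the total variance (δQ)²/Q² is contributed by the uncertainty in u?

(δQ/Q)² = (2·δx/x)² + (-3·δq/q)² + (2·δu/u)²
  x term: (2×0.110)² = 0.0484
  q term: (-3×0.0400)² = 0.0144
  u term: (2×0.0620)² = 0.0154
Total = 0.0782. Share from u = 0.0154/0.0782 = 0.197.

19.7%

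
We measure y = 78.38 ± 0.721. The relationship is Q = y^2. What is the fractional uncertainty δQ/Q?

For a monomial Q ∝ y^2, fractional errors add in quadrature:
  (2·δy/y)² = (2×0.00920)² = 0.000338
δQ/Q = √(0.000338) = 0.0184

0.0184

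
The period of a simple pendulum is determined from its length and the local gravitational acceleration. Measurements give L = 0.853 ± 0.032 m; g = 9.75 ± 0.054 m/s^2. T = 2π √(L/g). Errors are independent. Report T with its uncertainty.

Relative error in a monomial: (δT/T)² = Σ (nᵢ · δxᵢ/xᵢ)².
  (½·δL/L)² = (0.5×0.0375)² = 0.000352;  (−½·δg/g)² = (-0.5×0.00554)² = 7.67e-06
δT/T = √(0.000360) = 0.0190
T = 1.86 s, so δT = 0.0190 × 1.86 = 0.0352 s.

1.86 ± 0.0352 s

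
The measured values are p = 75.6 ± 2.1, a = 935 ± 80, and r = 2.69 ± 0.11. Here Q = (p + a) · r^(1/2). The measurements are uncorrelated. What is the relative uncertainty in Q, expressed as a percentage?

8.18%

Let u = p + a = 1010. δu = √(δp² + δa²) = √(4.41 + 6400) = 80.0, so δu/u = 0.0792.
Q is then a monomial in u, r:
δQ/Q = √((δu/u)² + (½·δr/r)²) = √(0.00627 + 0.000418) = 0.0818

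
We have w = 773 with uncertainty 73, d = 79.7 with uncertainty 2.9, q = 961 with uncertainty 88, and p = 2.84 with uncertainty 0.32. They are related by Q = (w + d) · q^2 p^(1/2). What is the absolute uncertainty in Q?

2.79e+08

Let u = w + d = 853. δu = √(δw² + δd²) = √(5330 + 8.41) = 73.1, so δu/u = 0.0857.
Q is then a monomial in u, q, p:
δQ/Q = √((δu/u)² + (2·δq/q)² + (½·δp/p)²) = √(0.00734 + 0.0335 + 0.00317) = 0.210
Q = 1.33e+09, so δQ = 0.210 × 1.33e+09 = 2.79e+08.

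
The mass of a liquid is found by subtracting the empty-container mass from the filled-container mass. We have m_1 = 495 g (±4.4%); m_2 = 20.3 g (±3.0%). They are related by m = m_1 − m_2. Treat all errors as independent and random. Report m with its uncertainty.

475 ± 21.8 g

Sums and differences: (δm)² = Σ (cᵢ δxᵢ)².
  (δm_1)² = 474;  (δm_2)² = 0.371
δm = √(475) = 21.8 g
m = 475 g.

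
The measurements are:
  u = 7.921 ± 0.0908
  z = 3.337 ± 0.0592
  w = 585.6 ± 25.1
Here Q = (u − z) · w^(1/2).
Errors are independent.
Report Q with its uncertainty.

110.9 ± 3.54

Let h = u − z = 4.584. δh = √(δu² + δz²) = √(0.00824 + 0.00350) = 0.108, so δh/h = 0.0236.
Q is then a monomial in h, w:
δQ/Q = √((δh/h)² + (½·δw/w)²) = √(0.000559 + 0.000459) = 0.0319
Q = 110.9, so δQ = 0.0319 × 110.9 = 3.54.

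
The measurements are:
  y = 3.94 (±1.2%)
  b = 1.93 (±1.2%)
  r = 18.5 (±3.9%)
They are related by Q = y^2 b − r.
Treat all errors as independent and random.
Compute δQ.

Let p = y^2·b = 30.0. δp/p = √((2·δy/y)² + (1·δb/b)²) = √(0.000576 + 0.000144) = 0.0268, so δp = 0.804.
Q = p − r: δQ = √(δp² + δr²) = √(0.646 + 0.521) = 1.08

1.08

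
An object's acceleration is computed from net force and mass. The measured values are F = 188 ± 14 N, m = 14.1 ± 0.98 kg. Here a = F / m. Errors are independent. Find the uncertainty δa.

1.36 m/s^2

Relative error in a monomial: (δa/a)² = Σ (nᵢ · δxᵢ/xᵢ)².
  (1·δF/F)² = (1×0.0745)² = 0.00555;  (-1·δm/m)² = (-1×0.0695)² = 0.00483
δa/a = √(0.0104) = 0.102
a = 13.3 m/s^2, so δa = 0.102 × 13.3 = 1.36 m/s^2.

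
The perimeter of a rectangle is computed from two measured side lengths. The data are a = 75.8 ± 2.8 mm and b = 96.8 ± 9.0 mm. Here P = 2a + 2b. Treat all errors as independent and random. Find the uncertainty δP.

For a sum/difference, combine absolute errors in quadrature:
  (2·δa)² = 31.4;  (2·δb)² = 324
δP = √(355) = 18.9 mm

18.9 mm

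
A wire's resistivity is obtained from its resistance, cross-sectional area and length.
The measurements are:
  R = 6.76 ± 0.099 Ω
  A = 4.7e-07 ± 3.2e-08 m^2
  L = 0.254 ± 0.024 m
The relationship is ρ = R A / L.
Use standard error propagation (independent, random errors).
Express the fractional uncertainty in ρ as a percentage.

Products/powers → add relative errors in quadrature, weighted by exponent:
  (1·δR/R)² = (1×0.0146)² = 0.000214;  (1·δA/A)² = (1×0.0681)² = 0.00464;  (-1·δL/L)² = (-1×0.0945)² = 0.00893
δρ/ρ = √(0.0138) = 0.117

11.7%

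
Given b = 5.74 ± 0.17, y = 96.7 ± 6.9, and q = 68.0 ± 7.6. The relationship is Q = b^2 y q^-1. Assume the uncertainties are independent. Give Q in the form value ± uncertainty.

Products/powers → add relative errors in quadrature, weighted by exponent:
  (2·δb/b)² = (2×0.0296)² = 0.00351;  (1·δy/y)² = (1×0.0714)² = 0.00509;  (-1·δq/q)² = (-1×0.112)² = 0.0125
δQ/Q = √(0.0211) = 0.145
Q = 46.9, so δQ = 0.145 × 46.9 = 6.80.

46.9 ± 6.80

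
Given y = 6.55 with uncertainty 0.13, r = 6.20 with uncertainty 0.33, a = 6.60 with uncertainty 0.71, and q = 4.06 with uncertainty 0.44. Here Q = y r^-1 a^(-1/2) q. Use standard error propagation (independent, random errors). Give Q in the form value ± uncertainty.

For a monomial Q ∝ y, r^-1, a^(-1/2), q, fractional errors add in quadrature:
  (1·δy/y)² = (1×0.0198)² = 0.000394;  (-1·δr/r)² = (-1×0.0532)² = 0.00283;  (−½·δa/a)² = (-0.5×0.108)² = 0.00289;  (1·δq/q)² = (1×0.108)² = 0.0117
δQ/Q = √(0.0179) = 0.134
Q = 1.67, so δQ = 0.134 × 1.67 = 0.223.

1.67 ± 0.223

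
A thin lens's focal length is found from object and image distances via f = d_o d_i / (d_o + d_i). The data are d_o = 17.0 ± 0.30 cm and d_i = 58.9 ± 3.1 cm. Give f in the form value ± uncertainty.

∂f/∂d_o = (d_i/(d_o+d_i))² = 0.602;  ∂f/∂d_i = (d_o/(d_o+d_i))² = 0.0502
δf = √((∂f/∂d_o · δd_o)² + (∂f/∂d_i · δd_i)²) = √(0.0326 + 0.0242) = 0.238 cm
f = 13.2 cm.

13.2 ± 0.238 cm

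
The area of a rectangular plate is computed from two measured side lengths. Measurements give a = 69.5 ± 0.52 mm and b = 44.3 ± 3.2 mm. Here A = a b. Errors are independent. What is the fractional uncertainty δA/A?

0.0726

For a monomial A ∝ a, b, fractional errors add in quadrature:
  (1·δa/a)² = (1×0.00748)² = 5.6e-05;  (1·δb/b)² = (1×0.0722)² = 0.00522
δA/A = √(0.00527) = 0.0726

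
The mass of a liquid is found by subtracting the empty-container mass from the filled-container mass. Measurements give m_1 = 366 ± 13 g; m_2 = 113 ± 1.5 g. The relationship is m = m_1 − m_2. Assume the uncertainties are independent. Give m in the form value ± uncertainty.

m is a linear combination, so absolute uncertainties add in quadrature:
  (δm_1)² = 169;  (δm_2)² = 2.25
δm = √(171) = 13.1 g
m = 253 g.

253 ± 13.1 g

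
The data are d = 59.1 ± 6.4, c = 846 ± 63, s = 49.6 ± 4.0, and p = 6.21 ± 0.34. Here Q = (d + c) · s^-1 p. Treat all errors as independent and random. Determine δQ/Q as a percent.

Let u = d + c = 905. δu = √(δd² + δc²) = √(41.0 + 3970) = 63.3, so δu/u = 0.0700.
Q is then a monomial in u, s, p:
δQ/Q = √((δu/u)² + (-1·δs/s)² + (1·δp/p)²) = √(0.00489 + 0.00650 + 0.00300) = 0.120

12.0%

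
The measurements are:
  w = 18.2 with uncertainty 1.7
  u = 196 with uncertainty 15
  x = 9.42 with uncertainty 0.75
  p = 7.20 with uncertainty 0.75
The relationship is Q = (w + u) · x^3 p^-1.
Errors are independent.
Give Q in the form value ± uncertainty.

Let h = w + u = 214. δh = √(δw² + δu²) = √(2.89 + 225) = 15.1, so δh/h = 0.0705.
Q is then a monomial in h, x, p:
δQ/Q = √((δh/h)² + (3·δx/x)² + (-1·δp/p)²) = √(0.00497 + 0.0571 + 0.0109) = 0.270
Q = 24900, so δQ = 0.270 × 24900 = 6710.

24900 ± 6710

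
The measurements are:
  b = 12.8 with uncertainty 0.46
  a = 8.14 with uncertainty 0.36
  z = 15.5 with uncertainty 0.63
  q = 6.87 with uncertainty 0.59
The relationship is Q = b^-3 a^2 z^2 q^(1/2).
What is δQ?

3.32

Products/powers → add relative errors in quadrature, weighted by exponent:
  (-3·δb/b)² = (-3×0.0359)² = 0.0116;  (2·δa/a)² = (2×0.0442)² = 0.00782;  (2·δz/z)² = (2×0.0406)² = 0.00661;  (½·δq/q)² = (0.5×0.0859)² = 0.00184
δQ/Q = √(0.0279) = 0.167
Q = 19.9, so δQ = 0.167 × 19.9 = 3.32.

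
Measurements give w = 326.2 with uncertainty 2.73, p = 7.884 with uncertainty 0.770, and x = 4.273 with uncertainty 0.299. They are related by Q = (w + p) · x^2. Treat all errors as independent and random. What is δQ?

855

Let u = w + p = 334.1. δu = √(δw² + δp²) = √(7.45 + 0.593) = 2.84, so δu/u = 0.00849.
Q is then a monomial in u, x:
δQ/Q = √((δu/u)² + (2·δx/x)²) = √(7.21e-05 + 0.0196) = 0.140
Q = 6100, so δQ = 0.140 × 6100 = 855.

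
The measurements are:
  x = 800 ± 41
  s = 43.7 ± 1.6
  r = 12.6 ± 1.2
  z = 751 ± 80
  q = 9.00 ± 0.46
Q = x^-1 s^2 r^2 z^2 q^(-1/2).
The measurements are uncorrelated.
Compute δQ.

Each factor contributes (exponent × relative error)² to (δQ/Q)²:
  (-1·δx/x)² = (-1×0.0512)² = 0.00263;  (2·δs/s)² = (2×0.0366)² = 0.00536;  (2·δr/r)² = (2×0.0952)² = 0.0363;  (2·δz/z)² = (2×0.107)² = 0.0454;  (−½·δq/q)² = (-0.5×0.0511)² = 0.000653
δQ/Q = √(0.0903) = 0.301
Q = 7.12e+07, so δQ = 0.301 × 7.12e+07 = 2.14e+07.

2.14e+07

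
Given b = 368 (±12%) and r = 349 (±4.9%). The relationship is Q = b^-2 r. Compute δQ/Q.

0.245

Each factor contributes (exponent × relative error)² to (δQ/Q)²:
  (-2·δb/b)² = (-2×0.120)² = 0.0576;  (1·δr/r)² = (1×0.0490)² = 0.00240
δQ/Q = √(0.0600) = 0.245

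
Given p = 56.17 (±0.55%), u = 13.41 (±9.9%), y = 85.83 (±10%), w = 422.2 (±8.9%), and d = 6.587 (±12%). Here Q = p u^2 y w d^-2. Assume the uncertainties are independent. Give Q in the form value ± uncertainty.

(8.436 ± 2.86) × 10^6

Each factor contributes (exponent × relative error)² to (δQ/Q)²:
  (1·δp/p)² = (1×0.00550)² = 3.02e-05;  (2·δu/u)² = (2×0.0990)² = 0.0392;  (1·δy/y)² = (1×0.100)² = 0.0100;  (1·δw/w)² = (1×0.0890)² = 0.00792;  (-2·δd/d)² = (-2×0.120)² = 0.0576
δQ/Q = √(0.115) = 0.339
Q = 8.436e+06, so δQ = 0.339 × 8.436e+06 = 2.86e+06.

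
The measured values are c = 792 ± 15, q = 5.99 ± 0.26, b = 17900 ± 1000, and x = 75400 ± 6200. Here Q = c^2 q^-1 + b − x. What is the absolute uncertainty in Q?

Let p = c^2·q^-1 = 1.05e+05. δp/p = √((2·δc/c)² + (-1·δq/q)²) = √(0.00143 + 0.00188) = 0.0576, so δp = 6030.
Q = p + b − x: δQ = √(δp² + δb² + δx²) = √(3.64e+07 + 1e+06 + 3.84e+07) = 8710

8710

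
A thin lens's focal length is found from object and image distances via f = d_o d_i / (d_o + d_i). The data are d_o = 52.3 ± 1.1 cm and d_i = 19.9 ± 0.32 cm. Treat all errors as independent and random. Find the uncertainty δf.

∂f/∂d_o = (d_i/(d_o+d_i))² = 0.0760;  ∂f/∂d_i = (d_o/(d_o+d_i))² = 0.525
δf = √((∂f/∂d_o · δd_o)² + (∂f/∂d_i · δd_i)²) = √(0.00698 + 0.0282) = 0.188 cm

0.188 cm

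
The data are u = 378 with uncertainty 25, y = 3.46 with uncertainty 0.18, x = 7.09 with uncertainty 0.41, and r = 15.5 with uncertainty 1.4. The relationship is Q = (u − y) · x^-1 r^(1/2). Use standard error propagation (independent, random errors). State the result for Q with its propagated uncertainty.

Let w = u − y = 375. δw = √(δu² + δy²) = √(625 + 0.0324) = 25.0, so δw/w = 0.0668.
Q is then a monomial in w, x, r:
δQ/Q = √((δw/w)² + (-1·δx/x)² + (½·δr/r)²) = √(0.00446 + 0.00334 + 0.00204) = 0.0992
Q = 208, so δQ = 0.0992 × 208 = 20.6.

208 ± 20.6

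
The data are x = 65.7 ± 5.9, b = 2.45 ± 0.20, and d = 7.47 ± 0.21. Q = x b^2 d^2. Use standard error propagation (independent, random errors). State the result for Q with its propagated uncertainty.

Since Q is a product/quotient, work with relative uncertainties:
  (1·δx/x)² = (1×0.0898)² = 0.00806;  (2·δb/b)² = (2×0.0816)² = 0.0267;  (2·δd/d)² = (2×0.0281)² = 0.00316
δQ/Q = √(0.0379) = 0.195
Q = 22000, so δQ = 0.195 × 22000 = 4280.

22000 ± 4280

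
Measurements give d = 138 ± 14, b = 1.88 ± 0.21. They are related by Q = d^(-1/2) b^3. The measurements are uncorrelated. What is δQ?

0.192

Products/powers → add relative errors in quadrature, weighted by exponent:
  (−½·δd/d)² = (-0.5×0.101)² = 0.00257;  (3·δb/b)² = (3×0.112)² = 0.112
δQ/Q = √(0.115) = 0.339
Q = 0.566, so δQ = 0.339 × 0.566 = 0.192.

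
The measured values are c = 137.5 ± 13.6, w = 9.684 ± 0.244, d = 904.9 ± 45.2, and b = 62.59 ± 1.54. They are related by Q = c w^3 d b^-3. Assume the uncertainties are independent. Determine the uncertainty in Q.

Since Q is a product/quotient, work with relative uncertainties:
  (1·δc/c)² = (1×0.0989)² = 0.00978;  (3·δw/w)² = (3×0.0252)² = 0.00571;  (1·δd/d)² = (1×0.0500)² = 0.00250;  (-3·δb/b)² = (-3×0.0246)² = 0.00545
δQ/Q = √(0.0234) = 0.153
Q = 460.8, so δQ = 0.153 × 460.8 = 70.6.

70.6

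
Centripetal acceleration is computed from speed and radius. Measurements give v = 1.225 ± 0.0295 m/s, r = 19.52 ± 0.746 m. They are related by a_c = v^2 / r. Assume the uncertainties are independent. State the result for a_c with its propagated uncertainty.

Products/powers → add relative errors in quadrature, weighted by exponent:
  (2·δv/v)² = (2×0.0241)² = 0.00232;  (-1·δr/r)² = (-1×0.0382)² = 0.00146
δa_c/a_c = √(0.00378) = 0.0615
a_c = 0.07688 m/s^2, so δa_c = 0.0615 × 0.07688 = 0.00473 m/s^2.

0.07688 ± 0.00473 m/s^2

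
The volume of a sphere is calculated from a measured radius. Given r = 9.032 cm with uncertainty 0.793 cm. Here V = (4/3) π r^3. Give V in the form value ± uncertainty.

Relative error in a monomial: (δV/V)² = Σ (nᵢ · δxᵢ/xᵢ)².
  (3·δr/r)² = (3×0.0878)² = 0.0694
δV/V = √(0.0694) = 0.263
V = 3086 cm^3, so δV = 0.263 × 3086 = 813 cm^3.

3086 ± 813 cm^3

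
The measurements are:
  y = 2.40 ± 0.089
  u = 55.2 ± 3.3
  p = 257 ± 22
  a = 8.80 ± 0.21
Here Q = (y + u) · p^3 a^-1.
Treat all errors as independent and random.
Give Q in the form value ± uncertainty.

Let w = y + u = 57.6. δw = √(δy² + δu²) = √(0.00792 + 10.9) = 3.30, so δw/w = 0.0573.
Q is then a monomial in w, p, a:
δQ/Q = √((δw/w)² + (3·δp/p)² + (-1·δa/a)²) = √(0.00328 + 0.0660 + 0.000569) = 0.264
Q = 1.11e+08, so δQ = 0.264 × 1.11e+08 = 2.94e+07.

(1.11 ± 0.294) × 10^8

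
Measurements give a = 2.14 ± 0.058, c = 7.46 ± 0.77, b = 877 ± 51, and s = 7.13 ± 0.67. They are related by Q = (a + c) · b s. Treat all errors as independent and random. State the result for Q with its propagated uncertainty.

Let u = a + c = 9.60. δu = √(δa² + δc²) = √(0.00336 + 0.593) = 0.772, so δu/u = 0.0804.
Q is then a monomial in u, b, s:
δQ/Q = √((δu/u)² + (1·δb/b)² + (1·δs/s)²) = √(0.00647 + 0.00338 + 0.00883) = 0.137
Q = 60000, so δQ = 0.137 × 60000 = 8200.

60000 ± 8200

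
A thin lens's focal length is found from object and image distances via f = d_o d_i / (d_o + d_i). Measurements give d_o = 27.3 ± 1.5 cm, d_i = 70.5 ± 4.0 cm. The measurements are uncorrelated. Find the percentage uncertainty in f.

∂f/∂d_o = (d_i/(d_o+d_i))² = 0.520;  ∂f/∂d_i = (d_o/(d_o+d_i))² = 0.0779
δf = √((∂f/∂d_o · δd_o)² + (∂f/∂d_i · δd_i)²) = √(0.608 + 0.0971) = 0.839 cm
f = 19.7 cm, so δf/f = 0.839/19.7 = 0.0427.

4.27%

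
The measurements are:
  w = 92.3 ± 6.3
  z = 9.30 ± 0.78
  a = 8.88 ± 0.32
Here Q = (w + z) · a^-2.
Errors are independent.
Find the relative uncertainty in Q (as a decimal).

Let u = w + z = 102. δu = √(δw² + δz²) = √(39.7 + 0.608) = 6.35, so δu/u = 0.0625.
Q is then a monomial in u, a:
δQ/Q = √((δu/u)² + (-2·δa/a)²) = √(0.00390 + 0.00519) = 0.0954

0.0954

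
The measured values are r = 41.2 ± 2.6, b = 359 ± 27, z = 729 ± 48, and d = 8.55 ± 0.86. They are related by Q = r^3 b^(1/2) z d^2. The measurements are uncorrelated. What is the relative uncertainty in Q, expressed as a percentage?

28.6%

Each factor contributes (exponent × relative error)² to (δQ/Q)²:
  (3·δr/r)² = (3×0.0631)² = 0.0358;  (½·δb/b)² = (0.5×0.0752)² = 0.00141;  (1·δz/z)² = (1×0.0658)² = 0.00434;  (2·δd/d)² = (2×0.101)² = 0.0405
δQ/Q = √(0.0821) = 0.286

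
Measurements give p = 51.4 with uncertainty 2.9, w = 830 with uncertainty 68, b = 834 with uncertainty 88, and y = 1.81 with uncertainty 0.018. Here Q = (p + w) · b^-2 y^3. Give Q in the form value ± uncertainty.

0.00751 ± 0.00170

Let u = p + w = 881. δu = √(δp² + δw²) = √(8.41 + 4620) = 68.1, so δu/u = 0.0772.
Q is then a monomial in u, b, y:
δQ/Q = √((δu/u)² + (-2·δb/b)² + (3·δy/y)²) = √(0.00596 + 0.0445 + 0.000890) = 0.227
Q = 0.00751, so δQ = 0.227 × 0.00751 = 0.00170.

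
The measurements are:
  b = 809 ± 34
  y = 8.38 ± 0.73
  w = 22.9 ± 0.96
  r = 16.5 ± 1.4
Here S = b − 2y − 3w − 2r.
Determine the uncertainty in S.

34.3

Each term contributes (cᵢ δxᵢ)² to (δS)²:
  (δb)² = 1160;  (2·δy)² = 2.13;  (3·δw)² = 8.29;  (2·δr)² = 7.84
δS = √(1170) = 34.3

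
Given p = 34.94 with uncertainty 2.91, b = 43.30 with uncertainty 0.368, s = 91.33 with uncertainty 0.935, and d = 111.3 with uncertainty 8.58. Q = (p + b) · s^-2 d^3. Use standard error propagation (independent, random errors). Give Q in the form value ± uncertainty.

Let u = p + b = 78.24. δu = √(δp² + δb²) = √(8.47 + 0.135) = 2.93, so δu/u = 0.0375.
Q is then a monomial in u, s, d:
δQ/Q = √((δu/u)² + (-2·δs/s)² + (3·δd/d)²) = √(0.00141 + 0.000419 + 0.0535) = 0.235
Q = 12930, so δQ = 0.235 × 12930 = 3040.

12930 ± 3040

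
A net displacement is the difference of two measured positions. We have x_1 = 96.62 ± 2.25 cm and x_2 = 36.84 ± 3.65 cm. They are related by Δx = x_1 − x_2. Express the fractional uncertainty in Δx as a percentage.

Δx is a linear combination, so absolute uncertainties add in quadrature:
  (δx_1)² = 5.06;  (δx_2)² = 13.3
δΔx = √(18.4) = 4.29 cm
Δx = 59.78 cm, so δΔx/Δx = 4.29/59.78 = 0.0717.

7.17%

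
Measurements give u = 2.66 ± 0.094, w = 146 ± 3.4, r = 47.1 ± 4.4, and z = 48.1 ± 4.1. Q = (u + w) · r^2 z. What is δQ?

3.28e+06

Let h = u + w = 149. δh = √(δu² + δw²) = √(0.00884 + 11.6) = 3.40, so δh/h = 0.0229.
Q is then a monomial in h, r, z:
δQ/Q = √((δh/h)² + (2·δr/r)² + (1·δz/z)²) = √(0.000523 + 0.0349 + 0.00727) = 0.207
Q = 1.59e+07, so δQ = 0.207 × 1.59e+07 = 3.28e+06.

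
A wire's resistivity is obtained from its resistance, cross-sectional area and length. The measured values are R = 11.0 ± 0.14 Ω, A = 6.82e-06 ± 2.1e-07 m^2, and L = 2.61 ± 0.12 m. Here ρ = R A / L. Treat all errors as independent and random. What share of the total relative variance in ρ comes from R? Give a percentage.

(δρ/ρ)² = (1·δR/R)² + (1·δA/A)² + (-1·δL/L)²
  R term: (1×0.0127)² = 0.000162
  A term: (1×0.0308)² = 0.000948
  L term: (-1×0.0460)² = 0.00211
Total = 0.00322. Share from R = 0.000162/0.00322 = 0.0502.

5.02%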